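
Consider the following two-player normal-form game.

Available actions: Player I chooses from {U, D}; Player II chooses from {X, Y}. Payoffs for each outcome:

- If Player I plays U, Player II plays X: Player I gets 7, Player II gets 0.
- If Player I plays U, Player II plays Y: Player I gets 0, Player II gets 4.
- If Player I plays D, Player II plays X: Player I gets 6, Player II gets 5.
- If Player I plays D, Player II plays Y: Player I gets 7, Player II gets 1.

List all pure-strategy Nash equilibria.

none

Player I against X: payoffs 7, 6 → best response U.
Player I against Y: payoffs 0, 7 → best response D.
Player II against U: payoffs 0, 4 → best response Y.
Player II against D: payoffs 5, 1 → best response X.
No profile is a mutual best response for all players.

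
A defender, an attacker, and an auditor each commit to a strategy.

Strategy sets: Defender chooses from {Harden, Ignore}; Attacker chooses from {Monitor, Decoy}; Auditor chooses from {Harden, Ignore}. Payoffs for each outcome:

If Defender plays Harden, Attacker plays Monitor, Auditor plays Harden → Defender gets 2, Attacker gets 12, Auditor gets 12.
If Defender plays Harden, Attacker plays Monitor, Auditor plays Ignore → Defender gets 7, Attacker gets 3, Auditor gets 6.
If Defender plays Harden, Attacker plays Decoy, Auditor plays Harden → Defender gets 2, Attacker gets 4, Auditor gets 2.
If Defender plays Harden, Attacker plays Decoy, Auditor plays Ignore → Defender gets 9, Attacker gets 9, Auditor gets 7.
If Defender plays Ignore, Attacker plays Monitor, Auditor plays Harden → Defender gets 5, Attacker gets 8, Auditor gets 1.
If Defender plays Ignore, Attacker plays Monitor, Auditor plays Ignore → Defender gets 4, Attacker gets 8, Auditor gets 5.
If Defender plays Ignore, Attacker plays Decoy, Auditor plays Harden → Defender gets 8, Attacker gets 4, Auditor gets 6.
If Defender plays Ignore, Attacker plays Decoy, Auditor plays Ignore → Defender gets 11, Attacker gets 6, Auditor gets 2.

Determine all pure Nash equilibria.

(Harden, Monitor, Harden): Defender can switch to Ignore (2 → 5). Not NE.
(Harden, Monitor, Ignore): Attacker can switch to Decoy (3 → 9). Not NE.
(Harden, Decoy, Harden): Defender can switch to Ignore (2 → 8). Not NE.
(Harden, Decoy, Ignore): Defender can switch to Ignore (9 → 11). Not NE.
(Ignore, Monitor, Harden): Auditor can switch to Ignore (1 → 5). Not NE.
(Ignore, Monitor, Ignore): Defender can switch to Harden (4 → 7). Not NE.
(Ignore, Decoy, Harden): Attacker can switch to Monitor (4 → 8). Not NE.
(Ignore, Decoy, Ignore): Attacker can switch to Monitor (6 → 8). Not NE.

This game has no pure Nash equilibrium.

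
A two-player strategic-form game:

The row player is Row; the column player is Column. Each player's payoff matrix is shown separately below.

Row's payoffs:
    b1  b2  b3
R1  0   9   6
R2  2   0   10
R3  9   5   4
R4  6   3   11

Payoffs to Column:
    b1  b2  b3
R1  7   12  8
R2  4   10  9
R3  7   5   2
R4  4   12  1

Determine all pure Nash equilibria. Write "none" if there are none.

The pure Nash equilibria are (R1, b2) and (R3, b1).

(R1, b1): Row can switch to R2 (0 → 2). Not NE.
(R1, b2): Row gets 9, best alternative 5; Column gets 12, best alternative 8. No profitable deviation — NE.
(R1, b3): Row can switch to R2 (6 → 10). Not NE.
(R2, b1): Row can switch to R3 (2 → 9). Not NE.
(R2, b2): Row can switch to R1 (0 → 9). Not NE.
(R2, b3): Row can switch to R4 (10 → 11). Not NE.
(R3, b1): Row gets 9, best alternative 6; Column gets 7, best alternative 5. No profitable deviation — NE.
(R3, b2): Row can switch to R1 (5 → 9). Not NE.
(R3, b3): Row can switch to R1 (4 → 6). Not NE.
(R4, b1): Row can switch to R3 (6 → 9). Not NE.
(R4, b2): Row can switch to R1 (3 → 9). Not NE.
(R4, b3): Column can switch to b1 (1 → 4). Not NE.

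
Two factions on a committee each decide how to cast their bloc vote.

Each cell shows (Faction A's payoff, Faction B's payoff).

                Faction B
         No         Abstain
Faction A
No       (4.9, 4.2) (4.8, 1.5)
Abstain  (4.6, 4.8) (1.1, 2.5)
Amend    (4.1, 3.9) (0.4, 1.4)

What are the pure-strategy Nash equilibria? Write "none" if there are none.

For each player, find the best response to each opponent profile; mutual best responses are the pure NE.
Faction A against No: payoffs 4.9, 4.6, 4.1 → best response No.
Faction A against Abstain: payoffs 4.8, 1.1, 0.4 → best response No.
Faction B against No: payoffs 4.2, 1.5 → best response No.
Faction B against Abstain: payoffs 4.8, 2.5 → best response No.
Faction B against Amend: payoffs 3.9, 1.4 → best response No.
Mutual best responses: (No, No).

Pure NE: (No, No)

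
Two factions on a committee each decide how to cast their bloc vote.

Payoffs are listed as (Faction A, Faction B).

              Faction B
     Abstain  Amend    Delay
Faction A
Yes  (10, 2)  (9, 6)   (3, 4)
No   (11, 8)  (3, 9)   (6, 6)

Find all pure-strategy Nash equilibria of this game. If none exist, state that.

(Yes, Abstain): Faction A can switch to No (10 → 11). Not NE.
(Yes, Amend): Faction A gets 9, best alternative 3; Faction B gets 6, best alternative 4. No profitable deviation — NE.
(Yes, Delay): Faction A can switch to No (3 → 6). Not NE.
(No, Abstain): Faction B can switch to Amend (8 → 9). Not NE.
(No, Amend): Faction A can switch to Yes (3 → 9). Not NE.
(No, Delay): Faction B can switch to Abstain (6 → 8). Not NE.

Pure NE: (Yes, Amend)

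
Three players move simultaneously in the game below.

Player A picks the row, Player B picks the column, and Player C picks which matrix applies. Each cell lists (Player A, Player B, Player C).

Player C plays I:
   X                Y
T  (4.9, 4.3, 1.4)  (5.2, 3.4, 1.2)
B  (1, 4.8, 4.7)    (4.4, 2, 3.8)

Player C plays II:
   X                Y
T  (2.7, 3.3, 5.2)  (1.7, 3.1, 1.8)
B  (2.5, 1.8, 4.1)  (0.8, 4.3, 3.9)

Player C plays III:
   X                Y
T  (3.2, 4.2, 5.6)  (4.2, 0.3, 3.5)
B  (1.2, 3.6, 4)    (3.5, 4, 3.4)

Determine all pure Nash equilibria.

For each strategy profile, look for a profitable unilateral deviation.
(T, X, I): Player C can switch to II (1.4 → 5.2). Not NE.
(T, X, II): Player C can switch to III (5.2 → 5.6). Not NE.
(T, X, III): Player A gets 3.2, best alternative 1.2; Player B gets 4.2, best alternative 0.3; Player C gets 5.6, best alternative 5.2. No profitable deviation — NE.
(T, Y, I): Player B can switch to X (3.4 → 4.3). Not NE.
(T, Y, II): Player B can switch to X (3.1 → 3.3). Not NE.
(T, Y, III): Player B can switch to X (0.3 → 4.2). Not NE.
(B, X, I): Player A can switch to T (1 → 4.9). Not NE.
(B, X, II): Player A can switch to T (2.5 → 2.7). Not NE.
(B, X, III): Player A can switch to T (1.2 → 3.2). Not NE.
(B, Y, I): Player A can switch to T (4.4 → 5.2). Not NE.
(B, Y, II): Player A can switch to T (0.8 → 1.7). Not NE.
(The remaining 1 profile has a profitable deviation by the same check.)

Pure NE: (T, X, III)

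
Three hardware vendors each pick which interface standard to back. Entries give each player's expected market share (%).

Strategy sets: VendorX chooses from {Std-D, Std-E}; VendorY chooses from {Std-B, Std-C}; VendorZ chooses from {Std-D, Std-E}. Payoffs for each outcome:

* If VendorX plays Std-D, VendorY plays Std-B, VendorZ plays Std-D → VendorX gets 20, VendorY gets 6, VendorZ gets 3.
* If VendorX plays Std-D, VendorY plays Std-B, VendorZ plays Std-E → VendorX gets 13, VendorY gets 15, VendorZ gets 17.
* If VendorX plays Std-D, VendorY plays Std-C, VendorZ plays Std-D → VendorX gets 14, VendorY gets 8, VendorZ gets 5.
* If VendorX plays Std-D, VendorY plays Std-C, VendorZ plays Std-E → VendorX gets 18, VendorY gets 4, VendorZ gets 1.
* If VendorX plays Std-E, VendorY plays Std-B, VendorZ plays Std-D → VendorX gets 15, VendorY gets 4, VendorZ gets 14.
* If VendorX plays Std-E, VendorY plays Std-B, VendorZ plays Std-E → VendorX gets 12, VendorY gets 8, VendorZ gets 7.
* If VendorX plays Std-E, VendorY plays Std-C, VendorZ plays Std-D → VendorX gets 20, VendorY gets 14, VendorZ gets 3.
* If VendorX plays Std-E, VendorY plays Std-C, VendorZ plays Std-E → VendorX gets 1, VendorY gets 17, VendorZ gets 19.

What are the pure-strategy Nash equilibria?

The unique pure-strategy Nash equilibrium is (Std-D, Std-B, Std-E).

Check each profile: it is a Nash equilibrium iff no player can strictly gain by switching unilaterally.
(Std-D, Std-B, Std-D): VendorY can switch to Std-C (6 → 8). Not NE.
(Std-D, Std-B, Std-E): VendorX gets 13, best alternative 12; VendorY gets 15, best alternative 4; VendorZ gets 17, best alternative 3. No profitable deviation — NE.
(Std-D, Std-C, Std-D): VendorX can switch to Std-E (14 → 20). Not NE.
(Std-D, Std-C, Std-E): VendorY can switch to Std-B (4 → 15). Not NE.
(Std-E, Std-B, Std-D): VendorX can switch to Std-D (15 → 20). Not NE.
(Std-E, Std-B, Std-E): VendorX can switch to Std-D (12 → 13). Not NE.
(Std-E, Std-C, Std-D): VendorZ can switch to Std-E (3 → 19). Not NE.
(Std-E, Std-C, Std-E): VendorX can switch to Std-D (1 → 18). Not NE.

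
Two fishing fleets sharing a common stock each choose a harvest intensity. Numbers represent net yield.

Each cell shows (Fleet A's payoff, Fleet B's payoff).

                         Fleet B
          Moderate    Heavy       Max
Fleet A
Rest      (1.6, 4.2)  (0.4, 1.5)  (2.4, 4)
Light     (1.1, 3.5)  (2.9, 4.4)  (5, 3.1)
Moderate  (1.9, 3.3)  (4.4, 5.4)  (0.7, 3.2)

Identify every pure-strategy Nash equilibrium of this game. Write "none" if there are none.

(Moderate, Heavy)

Fleet A against Moderate: payoffs 1.6, 1.1, 1.9 → best response Moderate.
Fleet A against Heavy: payoffs 0.4, 2.9, 4.4 → best response Moderate.
Fleet A against Max: payoffs 2.4, 5, 0.7 → best response Light.
Fleet B against Rest: payoffs 4.2, 1.5, 4 → best response Moderate.
Fleet B against Light: payoffs 3.5, 4.4, 3.1 → best response Heavy.
Fleet B against Moderate: payoffs 3.3, 5.4, 3.2 → best response Heavy.
Mutual best responses: (Moderate, Heavy).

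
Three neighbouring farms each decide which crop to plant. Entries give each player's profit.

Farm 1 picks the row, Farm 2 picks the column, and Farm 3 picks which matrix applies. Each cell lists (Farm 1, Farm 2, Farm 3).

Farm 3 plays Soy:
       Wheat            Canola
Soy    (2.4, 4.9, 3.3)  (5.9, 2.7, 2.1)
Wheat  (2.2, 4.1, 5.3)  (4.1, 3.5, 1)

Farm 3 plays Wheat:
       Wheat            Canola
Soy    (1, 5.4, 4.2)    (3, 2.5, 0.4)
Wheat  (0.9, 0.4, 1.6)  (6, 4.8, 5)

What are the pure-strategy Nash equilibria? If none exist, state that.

(Soy, Wheat, Wheat), (Wheat, Canola, Wheat)

Mark each player's best response to every combination of opponents' strategies; a profile where every player is best-responding is a pure Nash equilibrium.
Farm 1 against (Wheat, Soy): payoffs 2.4, 2.2 → best response Soy.
Farm 1 against (Wheat, Wheat): payoffs 1, 0.9 → best response Soy.
Farm 1 against (Canola, Soy): payoffs 5.9, 4.1 → best response Soy.
Farm 1 against (Canola, Wheat): payoffs 3, 6 → best response Wheat.
Farm 2 against (Soy, Soy): payoffs 4.9, 2.7 → best response Wheat.
Farm 2 against (Soy, Wheat): payoffs 5.4, 2.5 → best response Wheat.
Farm 2 against (Wheat, Soy): payoffs 4.1, 3.5 → best response Wheat.
Farm 2 against (Wheat, Wheat): payoffs 0.4, 4.8 → best response Canola.
Farm 3 against (Soy, Wheat): payoffs 3.3, 4.2 → best response Wheat.
Farm 3 against (Soy, Canola): payoffs 2.1, 0.4 → best response Soy.
Farm 3 against (Wheat, Wheat): payoffs 5.3, 1.6 → best response Soy.
Farm 3 against (Wheat, Canola): payoffs 1, 5 → best response Wheat.
Mutual best responses: (Soy, Wheat, Wheat); (Wheat, Canola, Wheat).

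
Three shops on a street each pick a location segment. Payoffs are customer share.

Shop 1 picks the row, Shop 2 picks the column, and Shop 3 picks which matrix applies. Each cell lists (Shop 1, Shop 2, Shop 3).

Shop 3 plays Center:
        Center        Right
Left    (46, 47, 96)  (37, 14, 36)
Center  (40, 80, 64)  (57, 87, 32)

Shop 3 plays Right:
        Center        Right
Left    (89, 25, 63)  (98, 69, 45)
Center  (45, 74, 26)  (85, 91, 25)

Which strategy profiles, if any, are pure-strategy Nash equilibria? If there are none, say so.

Pure-strategy Nash equilibria: (Left, Center, Center) and (Left, Right, Right) and (Center, Right, Center)

Check each profile: it is a Nash equilibrium iff no player can strictly gain by switching unilaterally.
(Left, Center, Center): Shop 1 gets 46, best alternative 40; Shop 2 gets 47, best alternative 14; Shop 3 gets 96, best alternative 63. No profitable deviation — NE.
(Left, Center, Right): Shop 2 can switch to Right (25 → 69). Not NE.
(Left, Right, Center): Shop 1 can switch to Center (37 → 57). Not NE.
(Left, Right, Right): Shop 1 gets 98, best alternative 85; Shop 2 gets 69, best alternative 25; Shop 3 gets 45, best alternative 36. No profitable deviation — NE.
(Center, Center, Center): Shop 1 can switch to Left (40 → 46). Not NE.
(Center, Center, Right): Shop 1 can switch to Left (45 → 89). Not NE.
(Center, Right, Center): Shop 1 gets 57, best alternative 37; Shop 2 gets 87, best alternative 80; Shop 3 gets 32, best alternative 25. No profitable deviation — NE.
(Center, Right, Right): Shop 1 can switch to Left (85 → 98). Not NE.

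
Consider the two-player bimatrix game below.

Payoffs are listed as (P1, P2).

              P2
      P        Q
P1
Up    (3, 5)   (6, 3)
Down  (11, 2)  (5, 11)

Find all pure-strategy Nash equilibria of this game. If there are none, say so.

No pure-strategy Nash equilibrium.

For each strategy profile, look for a profitable unilateral deviation.
(Up, P): P1 can switch to Down (3 → 11). Not NE.
(Up, Q): P2 can switch to P (3 → 5). Not NE.
(Down, P): P2 can switch to Q (2 → 11). Not NE.
(Down, Q): P1 can switch to Up (5 → 6). Not NE.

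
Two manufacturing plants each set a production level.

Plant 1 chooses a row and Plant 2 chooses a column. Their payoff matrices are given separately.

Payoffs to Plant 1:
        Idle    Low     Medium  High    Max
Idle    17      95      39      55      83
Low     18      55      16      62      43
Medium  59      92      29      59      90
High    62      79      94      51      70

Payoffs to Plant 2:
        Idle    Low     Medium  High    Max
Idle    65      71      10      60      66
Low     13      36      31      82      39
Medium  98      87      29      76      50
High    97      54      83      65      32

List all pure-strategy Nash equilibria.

(Idle, Idle): Plant 1 can switch to Low (17 → 18). Not NE.
(Idle, Low): Plant 1 gets 95, best alternative 92; Plant 2 gets 71, best alternative 66. No profitable deviation — NE.
(Idle, Medium): Plant 1 can switch to High (39 → 94). Not NE.
(Idle, High): Plant 1 can switch to Low (55 → 62). Not NE.
(Idle, Max): Plant 1 can switch to Medium (83 → 90). Not NE.
(Low, Idle): Plant 1 can switch to Medium (18 → 59). Not NE.
(Low, Low): Plant 1 can switch to Idle (55 → 95). Not NE.
(Low, High): Plant 1 gets 62, best alternative 59; Plant 2 gets 82, best alternative 39. No profitable deviation — NE.
(High, Idle): Plant 1 gets 62, best alternative 59; Plant 2 gets 97, best alternative 83. No profitable deviation — NE.
(The remaining 11 profiles each have a profitable deviation by the same check.)

(Idle, Low), (Low, High), (High, Idle)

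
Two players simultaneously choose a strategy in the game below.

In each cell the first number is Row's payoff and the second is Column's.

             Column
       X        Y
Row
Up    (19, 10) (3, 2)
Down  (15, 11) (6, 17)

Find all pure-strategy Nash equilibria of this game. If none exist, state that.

Row against X: payoffs 19, 15 → best response Up.
Row against Y: payoffs 3, 6 → best response Down.
Column against Up: payoffs 10, 2 → best response X.
Column against Down: payoffs 11, 17 → best response Y.
Mutual best responses: (Up, X); (Down, Y).

Pure-strategy Nash equilibria: (Up, X), (Down, Y)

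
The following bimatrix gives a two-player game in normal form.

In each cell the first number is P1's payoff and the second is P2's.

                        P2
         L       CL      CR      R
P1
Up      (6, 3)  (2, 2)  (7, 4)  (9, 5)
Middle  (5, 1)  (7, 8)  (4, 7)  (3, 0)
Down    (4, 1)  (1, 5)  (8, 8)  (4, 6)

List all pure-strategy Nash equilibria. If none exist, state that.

(Up, L): P2 can switch to CR (3 → 4). Not NE.
(Up, CL): P1 can switch to Middle (2 → 7). Not NE.
(Up, CR): P1 can switch to Down (7 → 8). Not NE.
(Up, R): P1 gets 9, best alternative 4; P2 gets 5, best alternative 4. No profitable deviation — NE.
(Middle, L): P1 can switch to Up (5 → 6). Not NE.
(Middle, CL): P1 gets 7, best alternative 2; P2 gets 8, best alternative 7. No profitable deviation — NE.
(Middle, CR): P1 can switch to Up (4 → 7). Not NE.
(Middle, R): P1 can switch to Up (3 → 9). Not NE.
(Down, CR): P1 gets 8, best alternative 7; P2 gets 8, best alternative 6. No profitable deviation — NE.
(The remaining 3 profiles each have a profitable deviation by the same check.)

Pure-strategy Nash equilibria: (Up, R) and (Middle, CL) and (Down, CR)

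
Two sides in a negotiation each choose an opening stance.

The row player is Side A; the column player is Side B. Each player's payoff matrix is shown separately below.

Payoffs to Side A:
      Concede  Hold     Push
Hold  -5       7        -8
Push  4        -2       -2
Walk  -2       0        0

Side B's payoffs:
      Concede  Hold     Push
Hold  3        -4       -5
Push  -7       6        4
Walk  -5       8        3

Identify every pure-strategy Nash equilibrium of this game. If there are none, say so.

For each strategy profile, look for a profitable unilateral deviation.
(Hold, Concede): Side A can switch to Push (-5 → 4). Not NE.
(Hold, Hold): Side B can switch to Concede (-4 → 3). Not NE.
(Hold, Push): Side A can switch to Push (-8 → -2). Not NE.
(Push, Concede): Side B can switch to Hold (-7 → 6). Not NE.
(Push, Hold): Side A can switch to Hold (-2 → 7). Not NE.
(Push, Push): Side A can switch to Walk (-2 → 0). Not NE.
(Walk, Concede): Side A can switch to Push (-2 → 4). Not NE.
(Walk, Hold): Side A can switch to Hold (0 → 7). Not NE.
(Walk, Push): Side B can switch to Hold (3 → 8). Not NE.

This game has no pure Nash equilibrium.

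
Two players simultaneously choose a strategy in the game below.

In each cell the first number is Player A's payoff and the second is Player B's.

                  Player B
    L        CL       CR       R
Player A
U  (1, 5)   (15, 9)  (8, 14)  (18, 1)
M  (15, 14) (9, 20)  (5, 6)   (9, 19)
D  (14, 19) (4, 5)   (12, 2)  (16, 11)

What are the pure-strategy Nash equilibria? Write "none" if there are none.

This game has no pure Nash equilibrium.

For each player, find the best response to each opponent profile; mutual best responses are the pure NE.
Player A against L: payoffs 1, 15, 14 → best response M.
Player A against CL: payoffs 15, 9, 4 → best response U.
Player A against CR: payoffs 8, 5, 12 → best response D.
Player A against R: payoffs 18, 9, 16 → best response U.
Player B against U: payoffs 5, 9, 14, 1 → best response CR.
Player B against M: payoffs 14, 20, 6, 19 → best response CL.
Player B against D: payoffs 19, 5, 2, 11 → best response L.
No profile is a mutual best response for all players.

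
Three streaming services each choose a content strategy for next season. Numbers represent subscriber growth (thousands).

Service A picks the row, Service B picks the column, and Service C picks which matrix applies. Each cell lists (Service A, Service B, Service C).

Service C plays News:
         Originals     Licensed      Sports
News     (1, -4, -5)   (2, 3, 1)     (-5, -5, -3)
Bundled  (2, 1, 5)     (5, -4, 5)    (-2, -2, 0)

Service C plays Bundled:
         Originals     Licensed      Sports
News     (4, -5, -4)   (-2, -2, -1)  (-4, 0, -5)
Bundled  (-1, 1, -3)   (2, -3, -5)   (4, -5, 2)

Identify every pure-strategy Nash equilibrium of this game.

(Bundled, Originals, News)

Check each profile: it is a Nash equilibrium iff no player can strictly gain by switching unilaterally.
(News, Originals, News): Service A can switch to Bundled (1 → 2). Not NE.
(News, Originals, Bundled): Service B can switch to Licensed (-5 → -2). Not NE.
(News, Licensed, News): Service A can switch to Bundled (2 → 5). Not NE.
(News, Licensed, Bundled): Service A can switch to Bundled (-2 → 2). Not NE.
(News, Sports, News): Service A can switch to Bundled (-5 → -2). Not NE.
(News, Sports, Bundled): Service A can switch to Bundled (-4 → 4). Not NE.
(Bundled, Originals, News): Service A gets 2, best alternative 1; Service B gets 1, best alternative -2; Service C gets 5, best alternative -3. No profitable deviation — NE.
(Bundled, Originals, Bundled): Service A can switch to News (-1 → 4). Not NE.
(Bundled, Licensed, News): Service B can switch to Originals (-4 → 1). Not NE.
(The remaining 3 profiles each have a profitable deviation by the same check.)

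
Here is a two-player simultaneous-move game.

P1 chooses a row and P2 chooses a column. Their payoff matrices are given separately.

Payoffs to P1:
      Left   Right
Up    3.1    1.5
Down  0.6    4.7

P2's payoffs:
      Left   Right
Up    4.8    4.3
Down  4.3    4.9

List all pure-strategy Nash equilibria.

P1 against Left: payoffs 3.1, 0.6 → best response Up.
P1 against Right: payoffs 1.5, 4.7 → best response Down.
P2 against Up: payoffs 4.8, 4.3 → best response Left.
P2 against Down: payoffs 4.3, 4.9 → best response Right.
Mutual best responses: (Up, Left); (Down, Right).

Pure-strategy Nash equilibria: (Up, Left), (Down, Right)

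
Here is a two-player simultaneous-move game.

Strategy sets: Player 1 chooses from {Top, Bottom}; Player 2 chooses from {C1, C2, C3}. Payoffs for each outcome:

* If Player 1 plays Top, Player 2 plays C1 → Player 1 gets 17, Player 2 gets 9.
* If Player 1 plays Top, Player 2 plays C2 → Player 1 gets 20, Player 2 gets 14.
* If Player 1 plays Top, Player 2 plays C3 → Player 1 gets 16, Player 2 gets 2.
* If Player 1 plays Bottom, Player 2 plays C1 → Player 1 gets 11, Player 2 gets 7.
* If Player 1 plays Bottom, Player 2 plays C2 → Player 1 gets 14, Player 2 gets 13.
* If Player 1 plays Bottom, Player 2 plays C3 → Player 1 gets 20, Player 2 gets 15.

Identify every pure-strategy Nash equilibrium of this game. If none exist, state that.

(Top, C1): Player 2 can switch to C2 (9 → 14). Not NE.
(Top, C2): Player 1 gets 20, best alternative 14; Player 2 gets 14, best alternative 9. No profitable deviation — NE.
(Top, C3): Player 1 can switch to Bottom (16 → 20). Not NE.
(Bottom, C1): Player 1 can switch to Top (11 → 17). Not NE.
(Bottom, C2): Player 1 can switch to Top (14 → 20). Not NE.
(Bottom, C3): Player 1 gets 20, best alternative 16; Player 2 gets 15, best alternative 13. No profitable deviation — NE.

Pure-strategy Nash equilibria: (Top, C2), (Bottom, C3)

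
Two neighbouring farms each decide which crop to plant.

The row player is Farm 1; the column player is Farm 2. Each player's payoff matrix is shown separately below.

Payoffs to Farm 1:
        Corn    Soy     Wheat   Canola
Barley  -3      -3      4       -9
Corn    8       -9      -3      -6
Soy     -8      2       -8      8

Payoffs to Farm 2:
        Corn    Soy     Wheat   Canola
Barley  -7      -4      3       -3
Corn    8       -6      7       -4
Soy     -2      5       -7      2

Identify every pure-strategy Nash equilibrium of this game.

Farm 1 against Corn: payoffs -3, 8, -8 → best response Corn.
Farm 1 against Soy: payoffs -3, -9, 2 → best response Soy.
Farm 1 against Wheat: payoffs 4, -3, -8 → best response Barley.
Farm 1 against Canola: payoffs -9, -6, 8 → best response Soy.
Farm 2 against Barley: payoffs -7, -4, 3, -3 → best response Wheat.
Farm 2 against Corn: payoffs 8, -6, 7, -4 → best response Corn.
Farm 2 against Soy: payoffs -2, 5, -7, 2 → best response Soy.
Mutual best responses: (Barley, Wheat); (Corn, Corn); (Soy, Soy).

The pure Nash equilibria are (Barley, Wheat), (Corn, Corn), (Soy, Soy).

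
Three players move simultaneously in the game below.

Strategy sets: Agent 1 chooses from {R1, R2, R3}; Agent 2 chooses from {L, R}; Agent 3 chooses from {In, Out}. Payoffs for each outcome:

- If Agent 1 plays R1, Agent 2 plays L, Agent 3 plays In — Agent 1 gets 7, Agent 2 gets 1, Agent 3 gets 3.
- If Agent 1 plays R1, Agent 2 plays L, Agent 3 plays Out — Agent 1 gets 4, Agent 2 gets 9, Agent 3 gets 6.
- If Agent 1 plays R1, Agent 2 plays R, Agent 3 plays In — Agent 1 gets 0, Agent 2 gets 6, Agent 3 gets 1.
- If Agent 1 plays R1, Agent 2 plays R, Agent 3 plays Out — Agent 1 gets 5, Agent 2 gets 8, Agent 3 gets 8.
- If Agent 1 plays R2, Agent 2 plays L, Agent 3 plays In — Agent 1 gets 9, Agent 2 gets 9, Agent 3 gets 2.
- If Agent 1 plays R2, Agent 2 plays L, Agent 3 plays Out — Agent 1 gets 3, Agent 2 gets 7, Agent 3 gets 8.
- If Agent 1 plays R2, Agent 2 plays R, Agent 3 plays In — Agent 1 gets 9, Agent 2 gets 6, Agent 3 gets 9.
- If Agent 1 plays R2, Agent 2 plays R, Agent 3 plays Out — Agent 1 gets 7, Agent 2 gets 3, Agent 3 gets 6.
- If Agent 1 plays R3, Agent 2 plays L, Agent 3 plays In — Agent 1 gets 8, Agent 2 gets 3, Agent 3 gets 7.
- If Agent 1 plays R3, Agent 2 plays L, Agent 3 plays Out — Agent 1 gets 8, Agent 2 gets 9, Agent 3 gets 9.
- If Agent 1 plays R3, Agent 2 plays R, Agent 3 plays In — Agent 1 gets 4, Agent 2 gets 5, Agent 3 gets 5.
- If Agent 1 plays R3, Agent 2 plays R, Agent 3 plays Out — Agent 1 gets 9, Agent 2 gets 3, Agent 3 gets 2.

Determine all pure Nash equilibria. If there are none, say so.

(R1, L, In): Agent 1 can switch to R2 (7 → 9). Not NE.
(R1, L, Out): Agent 1 can switch to R3 (4 → 8). Not NE.
(R1, R, In): Agent 1 can switch to R2 (0 → 9). Not NE.
(R1, R, Out): Agent 1 can switch to R2 (5 → 7). Not NE.
(R2, L, In): Agent 3 can switch to Out (2 → 8). Not NE.
(R2, L, Out): Agent 1 can switch to R1 (3 → 4). Not NE.
(R2, R, In): Agent 2 can switch to L (6 → 9). Not NE.
(R2, R, Out): Agent 1 can switch to R3 (7 → 9). Not NE.
(R3, L, In): Agent 1 can switch to R2 (8 → 9). Not NE.
(R3, L, Out): Agent 1 gets 8, best alternative 4; Agent 2 gets 9, best alternative 3; Agent 3 gets 9, best alternative 7. No profitable deviation — NE.
(R3, R, In): Agent 1 can switch to R2 (4 → 9). Not NE.
(R3, R, Out): Agent 2 can switch to L (3 → 9). Not NE.

Pure NE: (R3, L, Out)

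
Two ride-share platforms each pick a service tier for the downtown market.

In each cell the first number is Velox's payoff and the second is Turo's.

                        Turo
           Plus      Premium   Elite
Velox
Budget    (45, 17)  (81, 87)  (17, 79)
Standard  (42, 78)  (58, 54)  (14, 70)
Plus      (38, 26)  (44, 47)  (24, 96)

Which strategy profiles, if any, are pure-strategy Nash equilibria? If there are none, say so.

Velox against Plus: payoffs 45, 42, 38 → best response Budget.
Velox against Premium: payoffs 81, 58, 44 → best response Budget.
Velox against Elite: payoffs 17, 14, 24 → best response Plus.
Turo against Budget: payoffs 17, 87, 79 → best response Premium.
Turo against Standard: payoffs 78, 54, 70 → best response Plus.
Turo against Plus: payoffs 26, 47, 96 → best response Elite.
Mutual best responses: (Budget, Premium); (Plus, Elite).

(Budget, Premium) and (Plus, Elite)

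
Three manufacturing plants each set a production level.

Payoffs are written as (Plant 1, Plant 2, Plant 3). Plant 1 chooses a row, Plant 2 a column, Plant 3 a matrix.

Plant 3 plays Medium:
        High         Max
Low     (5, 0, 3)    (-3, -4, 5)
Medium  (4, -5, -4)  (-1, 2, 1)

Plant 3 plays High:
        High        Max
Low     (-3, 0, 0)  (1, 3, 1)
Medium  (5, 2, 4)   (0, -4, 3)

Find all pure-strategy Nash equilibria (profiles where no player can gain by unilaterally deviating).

Check each profile: it is a Nash equilibrium iff no player can strictly gain by switching unilaterally.
(Low, High, Medium): Plant 1 gets 5, best alternative 4; Plant 2 gets 0, best alternative -4; Plant 3 gets 3, best alternative 0. No profitable deviation — NE.
(Low, High, High): Plant 1 can switch to Medium (-3 → 5). Not NE.
(Low, Max, Medium): Plant 1 can switch to Medium (-3 → -1). Not NE.
(Low, Max, High): Plant 3 can switch to Medium (1 → 5). Not NE.
(Medium, High, Medium): Plant 1 can switch to Low (4 → 5). Not NE.
(Medium, High, High): Plant 1 gets 5, best alternative -3; Plant 2 gets 2, best alternative -4; Plant 3 gets 4, best alternative -4. No profitable deviation — NE.
(Medium, Max, Medium): Plant 3 can switch to High (1 → 3). Not NE.
(Medium, Max, High): Plant 1 can switch to Low (0 → 1). Not NE.

(Low, High, Medium), (Medium, High, High)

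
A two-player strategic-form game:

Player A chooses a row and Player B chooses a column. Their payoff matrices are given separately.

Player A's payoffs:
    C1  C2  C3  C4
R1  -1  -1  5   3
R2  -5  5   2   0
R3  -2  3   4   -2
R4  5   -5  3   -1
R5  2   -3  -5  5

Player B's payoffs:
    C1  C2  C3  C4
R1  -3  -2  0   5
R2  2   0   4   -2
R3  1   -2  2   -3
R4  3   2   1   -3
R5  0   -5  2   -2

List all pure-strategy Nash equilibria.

Pure NE: (R4, C1)

(R1, C1): Player A can switch to R4 (-1 → 5). Not NE.
(R1, C2): Player A can switch to R2 (-1 → 5). Not NE.
(R1, C3): Player B can switch to C4 (0 → 5). Not NE.
(R1, C4): Player A can switch to R5 (3 → 5). Not NE.
(R2, C1): Player A can switch to R1 (-5 → -1). Not NE.
(R2, C2): Player B can switch to C1 (0 → 2). Not NE.
(R2, C3): Player A can switch to R1 (2 → 5). Not NE.
(R2, C4): Player A can switch to R1 (0 → 3). Not NE.
(R3, C1): Player A can switch to R1 (-2 → -1). Not NE.
(R3, C2): Player A can switch to R2 (3 → 5). Not NE.
(R3, C3): Player A can switch to R1 (4 → 5). Not NE.
(R3, C4): Player A can switch to R1 (-2 → 3). Not NE.
(R4, C1): Player A gets 5, best alternative 2; Player B gets 3, best alternative 2. No profitable deviation — NE.
(The remaining 7 profiles each have a profitable deviation by the same check.)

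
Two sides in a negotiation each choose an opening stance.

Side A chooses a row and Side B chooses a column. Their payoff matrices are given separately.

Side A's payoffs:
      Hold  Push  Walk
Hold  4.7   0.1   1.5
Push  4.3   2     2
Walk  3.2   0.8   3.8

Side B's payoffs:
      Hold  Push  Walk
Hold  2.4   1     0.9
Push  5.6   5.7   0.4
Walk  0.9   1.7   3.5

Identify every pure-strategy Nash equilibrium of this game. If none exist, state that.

(Hold, Hold): Side A gets 4.7, best alternative 4.3; Side B gets 2.4, best alternative 1. No profitable deviation — NE.
(Hold, Push): Side A can switch to Push (0.1 → 2). Not NE.
(Hold, Walk): Side A can switch to Push (1.5 → 2). Not NE.
(Push, Hold): Side A can switch to Hold (4.3 → 4.7). Not NE.
(Push, Push): Side A gets 2, best alternative 0.8; Side B gets 5.7, best alternative 5.6. No profitable deviation — NE.
(Push, Walk): Side A can switch to Walk (2 → 3.8). Not NE.
(Walk, Hold): Side A can switch to Hold (3.2 → 4.7). Not NE.
(Walk, Push): Side A can switch to Push (0.8 → 2). Not NE.
(Walk, Walk): Side A gets 3.8, best alternative 2; Side B gets 3.5, best alternative 1.7. No profitable deviation — NE.

(Hold, Hold); (Push, Push); (Walk, Walk)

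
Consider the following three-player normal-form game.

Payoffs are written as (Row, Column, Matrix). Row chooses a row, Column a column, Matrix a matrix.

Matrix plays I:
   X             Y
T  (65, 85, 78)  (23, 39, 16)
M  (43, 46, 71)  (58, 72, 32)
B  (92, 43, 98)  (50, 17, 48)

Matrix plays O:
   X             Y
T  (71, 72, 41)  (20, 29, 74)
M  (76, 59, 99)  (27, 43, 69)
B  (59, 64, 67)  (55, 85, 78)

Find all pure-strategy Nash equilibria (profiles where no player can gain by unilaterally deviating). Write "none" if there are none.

(M, X, O) and (B, X, I) and (B, Y, O)

For each player, find the best response to each opponent profile; mutual best responses are the pure NE.
Row against (X, I): payoffs 65, 43, 92 → best response B.
Row against (X, O): payoffs 71, 76, 59 → best response M.
Row against (Y, I): payoffs 23, 58, 50 → best response M.
Row against (Y, O): payoffs 20, 27, 55 → best response B.
Column against (T, I): payoffs 85, 39 → best response X.
Column against (T, O): payoffs 72, 29 → best response X.
Column against (M, I): payoffs 46, 72 → best response Y.
Column against (M, O): payoffs 59, 43 → best response X.
Column against (B, I): payoffs 43, 17 → best response X.
Column against (B, O): payoffs 64, 85 → best response Y.
Matrix against (T, X): payoffs 78, 41 → best response I.
Matrix against (T, Y): payoffs 16, 74 → best response O.
Matrix against (M, X): payoffs 71, 99 → best response O.
Matrix against (M, Y): payoffs 32, 69 → best response O.
Matrix against (B, X): payoffs 98, 67 → best response I.
Matrix against (B, Y): payoffs 48, 78 → best response O.
Mutual best responses: (M, X, O); (B, X, I); (B, Y, O).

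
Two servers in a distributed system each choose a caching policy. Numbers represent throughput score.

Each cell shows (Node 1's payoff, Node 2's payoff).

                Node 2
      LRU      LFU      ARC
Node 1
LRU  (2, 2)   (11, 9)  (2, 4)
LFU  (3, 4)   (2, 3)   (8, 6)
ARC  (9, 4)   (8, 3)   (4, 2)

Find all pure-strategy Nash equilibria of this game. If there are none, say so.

The pure Nash equilibria are (LRU, LFU), (LFU, ARC), (ARC, LRU).

Mark each player's best response to every combination of opponents' strategies; a profile where every player is best-responding is a pure Nash equilibrium.
Node 1 against LRU: payoffs 2, 3, 9 → best response ARC.
Node 1 against LFU: payoffs 11, 2, 8 → best response LRU.
Node 1 against ARC: payoffs 2, 8, 4 → best response LFU.
Node 2 against LRU: payoffs 2, 9, 4 → best response LFU.
Node 2 against LFU: payoffs 4, 3, 6 → best response ARC.
Node 2 against ARC: payoffs 4, 3, 2 → best response LRU.
Mutual best responses: (LRU, LFU); (LFU, ARC); (ARC, LRU).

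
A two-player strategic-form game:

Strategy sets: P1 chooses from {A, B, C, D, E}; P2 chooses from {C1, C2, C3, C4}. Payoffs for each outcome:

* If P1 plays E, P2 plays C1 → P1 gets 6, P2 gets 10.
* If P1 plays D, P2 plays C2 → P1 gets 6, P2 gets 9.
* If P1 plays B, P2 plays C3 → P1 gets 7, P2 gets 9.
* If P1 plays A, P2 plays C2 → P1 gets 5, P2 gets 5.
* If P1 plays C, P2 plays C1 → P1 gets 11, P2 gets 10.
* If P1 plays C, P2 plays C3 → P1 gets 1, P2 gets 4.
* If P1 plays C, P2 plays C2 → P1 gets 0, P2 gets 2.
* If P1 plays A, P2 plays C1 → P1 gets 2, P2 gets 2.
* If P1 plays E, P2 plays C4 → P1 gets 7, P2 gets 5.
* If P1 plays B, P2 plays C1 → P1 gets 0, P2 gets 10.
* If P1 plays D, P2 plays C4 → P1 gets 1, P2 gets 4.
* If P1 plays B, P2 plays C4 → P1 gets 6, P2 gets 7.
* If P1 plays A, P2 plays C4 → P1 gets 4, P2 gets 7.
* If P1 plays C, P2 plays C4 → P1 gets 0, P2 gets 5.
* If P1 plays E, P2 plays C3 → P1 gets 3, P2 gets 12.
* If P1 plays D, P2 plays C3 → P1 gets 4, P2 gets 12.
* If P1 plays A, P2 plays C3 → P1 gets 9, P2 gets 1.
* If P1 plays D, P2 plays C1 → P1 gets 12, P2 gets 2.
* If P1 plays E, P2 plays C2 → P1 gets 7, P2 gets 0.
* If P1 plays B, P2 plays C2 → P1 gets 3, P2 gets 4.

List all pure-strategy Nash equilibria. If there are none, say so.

(A, C1): P1 can switch to C (2 → 11). Not NE.
(A, C2): P1 can switch to D (5 → 6). Not NE.
(A, C3): P2 can switch to C1 (1 → 2). Not NE.
(A, C4): P1 can switch to B (4 → 6). Not NE.
(B, C1): P1 can switch to A (0 → 2). Not NE.
(B, C2): P1 can switch to A (3 → 5). Not NE.
(B, C3): P1 can switch to A (7 → 9). Not NE.
(B, C4): P1 can switch to E (6 → 7). Not NE.
(C, C1): P1 can switch to D (11 → 12). Not NE.
(C, C2): P1 can switch to A (0 → 5). Not NE.
(The remaining 10 profiles each have a profitable deviation by the same check.)

This game has no pure Nash equilibrium.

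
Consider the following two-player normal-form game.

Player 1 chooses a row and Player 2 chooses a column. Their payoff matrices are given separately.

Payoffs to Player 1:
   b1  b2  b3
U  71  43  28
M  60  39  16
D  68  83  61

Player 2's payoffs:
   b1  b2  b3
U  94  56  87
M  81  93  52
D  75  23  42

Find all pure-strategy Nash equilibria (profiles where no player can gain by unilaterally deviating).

The unique pure-strategy Nash equilibrium is (U, b1).

(U, b1): Player 1 gets 71, best alternative 68; Player 2 gets 94, best alternative 87. No profitable deviation — NE.
(U, b2): Player 1 can switch to D (43 → 83). Not NE.
(U, b3): Player 1 can switch to D (28 → 61). Not NE.
(M, b1): Player 1 can switch to U (60 → 71). Not NE.
(M, b2): Player 1 can switch to U (39 → 43). Not NE.
(M, b3): Player 1 can switch to U (16 → 28). Not NE.
(D, b1): Player 1 can switch to U (68 → 71). Not NE.
(The remaining 2 profiles each have a profitable deviation by the same check.)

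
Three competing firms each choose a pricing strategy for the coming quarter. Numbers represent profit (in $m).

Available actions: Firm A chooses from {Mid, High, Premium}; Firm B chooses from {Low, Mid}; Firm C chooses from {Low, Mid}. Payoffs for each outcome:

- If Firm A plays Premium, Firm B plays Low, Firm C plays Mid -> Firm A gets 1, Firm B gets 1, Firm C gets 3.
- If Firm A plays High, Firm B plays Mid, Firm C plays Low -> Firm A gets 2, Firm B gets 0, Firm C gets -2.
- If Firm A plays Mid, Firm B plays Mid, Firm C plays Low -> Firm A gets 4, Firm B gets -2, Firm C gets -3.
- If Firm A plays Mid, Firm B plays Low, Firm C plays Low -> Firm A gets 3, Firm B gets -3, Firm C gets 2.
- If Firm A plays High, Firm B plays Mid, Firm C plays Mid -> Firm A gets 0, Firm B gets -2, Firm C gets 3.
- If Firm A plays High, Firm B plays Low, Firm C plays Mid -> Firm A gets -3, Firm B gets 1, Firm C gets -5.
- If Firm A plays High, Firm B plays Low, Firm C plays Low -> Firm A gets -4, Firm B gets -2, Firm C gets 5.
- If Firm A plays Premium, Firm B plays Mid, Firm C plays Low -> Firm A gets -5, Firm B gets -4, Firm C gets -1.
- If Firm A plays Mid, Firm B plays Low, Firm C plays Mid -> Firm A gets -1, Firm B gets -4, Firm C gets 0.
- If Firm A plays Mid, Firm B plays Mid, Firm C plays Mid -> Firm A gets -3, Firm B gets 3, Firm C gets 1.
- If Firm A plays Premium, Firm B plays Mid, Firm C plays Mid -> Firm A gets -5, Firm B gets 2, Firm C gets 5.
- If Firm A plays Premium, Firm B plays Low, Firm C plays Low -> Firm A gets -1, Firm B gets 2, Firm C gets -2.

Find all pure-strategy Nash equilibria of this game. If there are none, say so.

Firm A against (Low, Low): payoffs 3, -4, -1 → best response Mid.
Firm A against (Low, Mid): payoffs -1, -3, 1 → best response Premium.
Firm A against (Mid, Low): payoffs 4, 2, -5 → best response Mid.
Firm A against (Mid, Mid): payoffs -3, 0, -5 → best response High.
Firm B against (Mid, Low): payoffs -3, -2 → best response Mid.
Firm B against (Mid, Mid): payoffs -4, 3 → best response Mid.
Firm B against (High, Low): payoffs -2, 0 → best response Mid.
Firm B against (High, Mid): payoffs 1, -2 → best response Low.
Firm B against (Premium, Low): payoffs 2, -4 → best response Low.
Firm B against (Premium, Mid): payoffs 1, 2 → best response Mid.
Firm C against (Mid, Low): payoffs 2, 0 → best response Low.
Firm C against (Mid, Mid): payoffs -3, 1 → best response Mid.
Firm C against (High, Low): payoffs 5, -5 → best response Low.
Firm C against (High, Mid): payoffs -2, 3 → best response Mid.
Firm C against (Premium, Low): payoffs -2, 3 → best response Mid.
Firm C against (Premium, Mid): payoffs -1, 5 → best response Mid.
No profile is a mutual best response for all players.

There is no pure-strategy Nash equilibrium.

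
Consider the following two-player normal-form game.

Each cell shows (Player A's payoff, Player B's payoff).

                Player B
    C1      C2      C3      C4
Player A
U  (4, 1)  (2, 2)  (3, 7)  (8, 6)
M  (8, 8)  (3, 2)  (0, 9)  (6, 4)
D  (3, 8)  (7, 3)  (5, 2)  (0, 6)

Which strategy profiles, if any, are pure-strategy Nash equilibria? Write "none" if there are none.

(U, C1): Player A can switch to M (4 → 8). Not NE.
(U, C2): Player A can switch to M (2 → 3). Not NE.
(U, C3): Player A can switch to D (3 → 5). Not NE.
(U, C4): Player B can switch to C3 (6 → 7). Not NE.
(M, C1): Player B can switch to C3 (8 → 9). Not NE.
(M, C2): Player A can switch to D (3 → 7). Not NE.
(The remaining 6 profiles each have a profitable deviation by the same check.)

none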